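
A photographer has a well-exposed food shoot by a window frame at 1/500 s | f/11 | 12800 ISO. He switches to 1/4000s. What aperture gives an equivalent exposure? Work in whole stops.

Shutter speed: 1/500 → 1/1000 → 1/2000 → 1/4000 — 3 stops shorter (darker).
Need 3 stops brighter from the aperture: f/11 → f/8 → f/5.6 → f/4.

f/4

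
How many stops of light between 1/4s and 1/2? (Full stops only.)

1 stop

1/4 → 1/2 — count the steps: 1 stop.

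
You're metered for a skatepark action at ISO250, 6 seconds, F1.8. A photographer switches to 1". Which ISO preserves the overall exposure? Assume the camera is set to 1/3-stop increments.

ISO 1600

Shutter speed: 6 → 5 → 4 → 3.2 → 2.5 → 2 → 1.6 → 1.3 → 1 — 2 2/3 stops faster (darker).
Need 2 2/3 stops brighter from the ISO: 250 → 320 → 400 → 500 → 640 → 800 → 1000 → 1250 → 1600.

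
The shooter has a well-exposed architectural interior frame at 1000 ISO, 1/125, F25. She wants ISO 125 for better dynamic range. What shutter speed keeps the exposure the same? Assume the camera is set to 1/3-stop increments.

ISO: 1000 → 800 → 640 → 500 → 400 → 320 → 250 → 200 → 160 → 125 — 3 stops dropped (darker).
Need 3 stops brighter from the shutter speed: 1/125 → 1/100 → 1/80 → 1/60 → 1/50 → 1/40 → 1/30 → 1/25 → 1/20 → 1/15.

1/15s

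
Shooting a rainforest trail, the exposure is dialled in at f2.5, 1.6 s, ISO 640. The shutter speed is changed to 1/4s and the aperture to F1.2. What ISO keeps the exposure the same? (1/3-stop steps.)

Shutter speed: 1.6 → 1.3 → 1 → 0.8 → 0.6 → 0.5 → 0.4 → 0.3 → 1/4 — 2 2/3 stops shorter (darker).
Aperture: f/2.5 → f/2.2 → f/2 → f/1.8 → f/1.6 → f/1.4 → f/1.2 — 2 stops larger aperture (brighter).
Net change so far: 2/3 stop darker. Offset with the ISO: 640 → 800 → 1000.

ISO 1000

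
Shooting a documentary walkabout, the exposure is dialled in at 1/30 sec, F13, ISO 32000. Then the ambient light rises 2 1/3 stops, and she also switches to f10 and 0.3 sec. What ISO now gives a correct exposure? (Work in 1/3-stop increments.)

Scene light: 2 1/3 stops brighter.
Aperture: f/13 → f/11 → f/10 — 2/3 stop larger aperture (brighter).
Shutter speed: 1/30 → 1/25 → 1/20 → 1/15 → 1/13 → 1/10 → 1/8 → 1/6 → 1/5 → 1/4 → 0.3 — 3 1/3 stops slower (brighter).
Net so far: 6 1/3 stops brighter. ISO: 32000 → 25600 → 20000 → 16000 → 12800 → 10000 → 8000 → 6400 → 5000 → 4000 → 3200 → 2500 → 2000 → 1600 → 1250 → 1000 → 800 → 640 → 500 → 400.

ISO 400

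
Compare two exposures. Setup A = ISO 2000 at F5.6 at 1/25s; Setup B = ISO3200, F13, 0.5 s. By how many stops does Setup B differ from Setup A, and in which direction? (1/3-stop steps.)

Aperture: f/5.6 → f/6.3 → f/7.1 → f/8 → f/9 → f/10 → f/11 → f/13 — 2 1/3 stops smaller aperture (darker).
Shutter speed: 1/25 → 1/20 → 1/15 → 1/13 → 1/10 → 1/8 → 1/6 → 1/5 → 1/4 → 0.3 → 0.4 → 0.5 — 3 2/3 stops slower (brighter).
ISO: 2000 → 2500 → 3200 — 2/3 stop raised (brighter).
Net: −2 1/3 +3 2/3 +2/3 = +2 stops.

2 stops brighter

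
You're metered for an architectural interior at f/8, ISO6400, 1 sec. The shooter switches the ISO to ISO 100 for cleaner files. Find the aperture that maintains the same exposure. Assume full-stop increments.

ISO: 6400 → 3200 → 1600 → 800 → 400 → 200 → 100 — 6 stops lower (darker).
Need 6 stops brighter from the aperture: f/8 → f/5.6 → f/4 → f/2.8 → f/2 → f/1.4 → f/1.0.

f/1.0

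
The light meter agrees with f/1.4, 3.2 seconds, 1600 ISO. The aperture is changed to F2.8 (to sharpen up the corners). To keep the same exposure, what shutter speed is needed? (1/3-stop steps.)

Aperture: f/1.4 → f/1.6 → f/1.8 → f/2 → f/2.2 → f/2.5 → f/2.8 — 2 stops stopped down (darker).
Need 2 stops brighter from the shutter speed: 3.2 → 4 → 5 → 6 → 8 → 10 → 13.

13 s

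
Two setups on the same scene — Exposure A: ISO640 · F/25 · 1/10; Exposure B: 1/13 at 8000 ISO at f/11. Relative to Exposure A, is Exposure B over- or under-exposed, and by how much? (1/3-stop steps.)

5 2/3 stops brighter

Aperture: f/25 → f/22 → f/20 → f/18 → f/16 → f/14 → f/13 → f/11 — 2 1/3 stops opened up (brighter).
Shutter speed: 1/10 → 1/13 — 1/3 stop shorter (darker).
ISO: 640 → 800 → 1000 → 1250 → 1600 → 2000 → 2500 → 3200 → 4000 → 5000 → 6400 → 8000 — 3 2/3 stops raised (brighter).
Net: +2 1/3 −1/3 +3 2/3 = +5 2/3 stops.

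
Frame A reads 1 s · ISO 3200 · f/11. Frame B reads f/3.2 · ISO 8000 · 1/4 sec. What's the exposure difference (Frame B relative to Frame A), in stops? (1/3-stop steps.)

Aperture: f/11 → f/10 → f/9 → f/8 → f/7.1 → f/6.3 → f/5.6 → f/5 → f/4.5 → f/4 → f/3.5 → f/3.2 — 3 2/3 stops opened up (brighter).
Shutter speed: 1 → 0.8 → 0.6 → 0.5 → 0.4 → 0.3 → 1/4 — 2 stops faster (darker).
ISO: 3200 → 4000 → 5000 → 6400 → 8000 — 1 1/3 stops raised (brighter).
Net: +3 2/3 −2 +1 1/3 = +3 stops.

3 stops brighter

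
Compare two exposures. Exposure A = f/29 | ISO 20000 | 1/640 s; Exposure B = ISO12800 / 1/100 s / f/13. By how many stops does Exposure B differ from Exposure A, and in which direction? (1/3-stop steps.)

Aperture: f/29 → f/25 → f/22 → f/20 → f/18 → f/16 → f/14 → f/13 — 2 1/3 stops wider (brighter).
Shutter speed: 1/640 → 1/500 → 1/400 → 1/320 → 1/250 → 1/200 → 1/160 → 1/125 → 1/100 — 2 2/3 stops longer (brighter).
ISO: 20000 → 16000 → 12800 — 2/3 stop lower (darker).
Net: +2 1/3 +2 2/3 −2/3 = +4 1/3 stops.

4 1/3 stops brighter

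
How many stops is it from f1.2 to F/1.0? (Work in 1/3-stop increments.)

f/1.2 → f/1.1 → f/1.0 — count the steps: 2 third-stops = 2/3 stop.

2/3 stop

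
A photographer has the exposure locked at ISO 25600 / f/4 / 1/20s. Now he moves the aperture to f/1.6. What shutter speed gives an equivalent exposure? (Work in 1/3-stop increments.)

Aperture: f/4 → f/3.5 → f/3.2 → f/2.8 → f/2.5 → f/2.2 → f/2 → f/1.8 → f/1.6 — 2 2/3 stops larger aperture (brighter).
Need 2 2/3 stops darker from the shutter speed: 1/20 → 1/25 → 1/30 → 1/40 → 1/50 → 1/60 → 1/80 → 1/100 → 1/125.

1/125s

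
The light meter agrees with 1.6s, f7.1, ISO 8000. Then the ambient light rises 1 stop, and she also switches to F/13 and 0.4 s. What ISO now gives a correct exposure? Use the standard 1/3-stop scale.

Scene light: 1 stop brighter.
Aperture: f/7.1 → f/8 → f/9 → f/10 → f/11 → f/13 — 1 2/3 stops narrower (darker).
Shutter speed: 1.6 → 1.3 → 1 → 0.8 → 0.6 → 0.5 → 0.4 — 2 stops faster (darker).
Net so far: 2 2/3 stops darker. ISO: 8000 → 10000 → 12800 → 16000 → 20000 → 25600 → 32000 → 40000 → 51200.

ISO 51200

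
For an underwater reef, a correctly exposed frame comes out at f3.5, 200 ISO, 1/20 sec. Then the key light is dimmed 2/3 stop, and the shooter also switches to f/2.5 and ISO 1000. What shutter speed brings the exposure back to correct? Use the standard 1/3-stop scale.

Scene light: 2/3 stop darker.
Aperture: f/3.5 → f/3.2 → f/2.8 → f/2.5 — 1 stop opened up (brighter).
ISO: 200 → 250 → 320 → 400 → 500 → 640 → 800 → 1000 — 2 1/3 stops higher (brighter).
Net so far: 2 2/3 stops brighter. Shutter speed: 1/20 → 1/25 → 1/30 → 1/40 → 1/50 → 1/60 → 1/80 → 1/100 → 1/125.

1/125s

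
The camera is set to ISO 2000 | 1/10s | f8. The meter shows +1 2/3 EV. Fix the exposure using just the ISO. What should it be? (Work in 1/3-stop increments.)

Overexposed by 1 2/3 stops → need 1 2/3 stops darker.
ISO: 2000 → 1600 → 1250 → 1000 → 800 → 640.

ISO 640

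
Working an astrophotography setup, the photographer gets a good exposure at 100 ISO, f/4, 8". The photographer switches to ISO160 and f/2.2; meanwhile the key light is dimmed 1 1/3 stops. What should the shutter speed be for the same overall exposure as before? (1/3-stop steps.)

4 s

Scene light: 1 1/3 stops darker.
ISO: 100 → 125 → 160 — 2/3 stop higher (brighter).
Aperture: f/4 → f/3.5 → f/3.2 → f/2.8 → f/2.5 → f/2.2 — 1 2/3 stops wider (brighter).
Net so far: 1 stop brighter. Shutter speed: 8 → 6 → 5 → 4.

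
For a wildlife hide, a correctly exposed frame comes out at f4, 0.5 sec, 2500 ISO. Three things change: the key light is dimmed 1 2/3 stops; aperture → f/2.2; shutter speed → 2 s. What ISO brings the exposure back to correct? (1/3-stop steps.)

ISO 640

Scene light: 1 2/3 stops darker.
Aperture: f/4 → f/3.5 → f/3.2 → f/2.8 → f/2.5 → f/2.2 — 1 2/3 stops opened up (brighter).
Shutter speed: 0.5 → 0.6 → 0.8 → 1 → 1.3 → 1.6 → 2 — 2 stops longer (brighter).
Net so far: 2 stops brighter. ISO: 2500 → 2000 → 1600 → 1250 → 1000 → 800 → 640.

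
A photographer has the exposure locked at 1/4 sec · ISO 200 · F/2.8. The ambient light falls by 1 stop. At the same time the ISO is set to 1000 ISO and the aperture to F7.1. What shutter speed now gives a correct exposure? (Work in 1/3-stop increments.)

0.6 s

Scene light: 1 stop darker.
ISO: 200 → 250 → 320 → 400 → 500 → 640 → 800 → 1000 — 2 1/3 stops higher (brighter).
Aperture: f/2.8 → f/3.2 → f/3.5 → f/4 → f/4.5 → f/5 → f/5.6 → f/6.3 → f/7.1 — 2 2/3 stops smaller aperture (darker).
Net so far: 1 1/3 stops darker. Shutter speed: 1/4 → 0.3 → 0.4 → 0.5 → 0.6.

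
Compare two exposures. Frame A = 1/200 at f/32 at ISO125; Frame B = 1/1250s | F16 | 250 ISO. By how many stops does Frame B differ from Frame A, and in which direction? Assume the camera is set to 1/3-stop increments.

1/3 stop brighter

Aperture: f/32 → f/29 → f/25 → f/22 → f/20 → f/18 → f/16 — 2 stops wider (brighter).
Shutter speed: 1/200 → 1/250 → 1/320 → 1/400 → 1/500 → 1/640 → 1/800 → 1/1000 → 1/1250 — 2 2/3 stops shorter (darker).
ISO: 125 → 160 → 200 → 250 — 1 stop raised (brighter).
Net: +2 −2 2/3 +1 = +1/3 stops.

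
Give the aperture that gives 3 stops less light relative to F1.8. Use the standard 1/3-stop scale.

f/5

Aperture: f/1.8 → f/2 → f/2.2 → f/2.5 → f/2.8 → f/3.2 → f/3.5 → f/4 → f/4.5 → f/5 — 3 stops smaller aperture (darker).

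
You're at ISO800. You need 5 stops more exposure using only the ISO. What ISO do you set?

ISO: 800 → 1600 → 3200 → 6400 → 12800 → 25600 — 5 stops higher (brighter).

ISO 25600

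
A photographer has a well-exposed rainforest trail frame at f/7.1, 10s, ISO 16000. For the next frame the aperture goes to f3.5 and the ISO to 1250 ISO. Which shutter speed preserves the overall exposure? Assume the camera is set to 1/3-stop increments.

Aperture: f/7.1 → f/6.3 → f/5.6 → f/5 → f/4.5 → f/4 → f/3.5 — 2 stops wider (brighter).
ISO: 16000 → 12800 → 10000 → 8000 → 6400 → 5000 → 4000 → 3200 → 2500 → 2000 → 1600 → 1250 — 3 2/3 stops dropped (darker).
Net change so far: 1 2/3 stops darker. Offset with the shutter speed: 10 → 13 → 15 → 20 → 25 → 30.

30 s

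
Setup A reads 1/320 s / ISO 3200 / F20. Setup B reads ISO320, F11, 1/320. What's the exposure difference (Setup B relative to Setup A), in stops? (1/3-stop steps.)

1 2/3 stops darker

Aperture: f/20 → f/18 → f/16 → f/14 → f/13 → f/11 — 1 2/3 stops larger aperture (brighter).
Shutter speed: unchanged.
ISO: 3200 → 2500 → 2000 → 1600 → 1250 → 1000 → 800 → 640 → 500 → 400 → 320 — 3 1/3 stops lower (darker).
Net: +1 2/3 −3 1/3 = −1 2/3 stops.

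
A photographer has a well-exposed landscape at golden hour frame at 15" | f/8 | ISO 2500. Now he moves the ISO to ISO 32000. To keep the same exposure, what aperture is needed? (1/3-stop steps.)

ISO: 2500 → 3200 → 4000 → 5000 → 6400 → 8000 → 10000 → 12800 → 16000 → 20000 → 25600 → 32000 — 3 2/3 stops higher (brighter).
Need 3 2/3 stops darker from the aperture: f/8 → f/9 → f/10 → f/11 → f/13 → f/14 → f/16 → f/18 → f/20 → f/22 → f/25 → f/29.

f/29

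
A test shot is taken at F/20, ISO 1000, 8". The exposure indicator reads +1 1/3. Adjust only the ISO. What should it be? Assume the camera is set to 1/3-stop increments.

Overexposed by 1 1/3 stops → need 1 1/3 stops darker.
ISO: 1000 → 800 → 640 → 500 → 400.

ISO 400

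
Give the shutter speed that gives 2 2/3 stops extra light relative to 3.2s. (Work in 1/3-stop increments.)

20 s

Shutter speed: 3.2 → 4 → 5 → 6 → 8 → 10 → 13 → 15 → 20 — 2 2/3 stops slower (brighter).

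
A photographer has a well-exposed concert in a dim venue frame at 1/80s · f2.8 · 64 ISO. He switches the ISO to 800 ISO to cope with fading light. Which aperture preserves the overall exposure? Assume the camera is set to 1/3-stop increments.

ISO: 64 → 80 → 100 → 125 → 160 → 200 → 250 → 320 → 400 → 500 → 640 → 800 — 3 2/3 stops higher (brighter).
Need 3 2/3 stops darker from the aperture: f/2.8 → f/3.2 → f/3.5 → f/4 → f/4.5 → f/5 → f/5.6 → f/6.3 → f/7.1 → f/8 → f/9 → f/10.

f/10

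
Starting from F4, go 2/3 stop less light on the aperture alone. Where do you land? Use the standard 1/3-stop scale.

Aperture: f/4 → f/4.5 → f/5 — 2/3 stop stopped down (darker).

f/5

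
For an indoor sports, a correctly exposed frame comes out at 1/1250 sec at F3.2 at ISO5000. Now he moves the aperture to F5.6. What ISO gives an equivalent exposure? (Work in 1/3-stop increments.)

ISO 16000

Aperture: f/3.2 → f/3.5 → f/4 → f/4.5 → f/5 → f/5.6 — 1 2/3 stops narrower (darker).
Need 1 2/3 stops brighter from the ISO: 5000 → 6400 → 8000 → 10000 → 12800 → 16000.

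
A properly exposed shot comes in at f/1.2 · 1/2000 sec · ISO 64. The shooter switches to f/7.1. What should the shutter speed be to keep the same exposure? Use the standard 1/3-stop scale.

Aperture: f/1.2 → f/1.4 → f/1.6 → f/1.8 → f/2 → f/2.2 → f/2.5 → f/2.8 → f/3.2 → f/3.5 → f/4 → f/4.5 → f/5 → f/5.6 → f/6.3 → f/7.1 — 5 stops narrower (darker).
Need 5 stops brighter from the shutter speed: 1/2000 → 1/1600 → 1/1250 → 1/1000 → 1/800 → 1/640 → 1/500 → 1/400 → 1/320 → 1/250 → 1/200 → 1/160 → 1/125 → 1/100 → 1/80 → 1/60.

1/60s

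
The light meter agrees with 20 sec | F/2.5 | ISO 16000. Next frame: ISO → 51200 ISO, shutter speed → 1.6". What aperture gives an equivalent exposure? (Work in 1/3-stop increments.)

f/1.2

ISO: 16000 → 20000 → 25600 → 32000 → 40000 → 51200 — 1 2/3 stops raised (brighter).
Shutter speed: 20 → 15 → 13 → 10 → 8 → 6 → 5 → 4 → 3.2 → 2.5 → 2 → 1.6 — 3 2/3 stops shorter (darker).
Net change so far: 2 stops darker. Offset with the aperture: f/2.5 → f/2.2 → f/2 → f/1.8 → f/1.6 → f/1.4 → f/1.2.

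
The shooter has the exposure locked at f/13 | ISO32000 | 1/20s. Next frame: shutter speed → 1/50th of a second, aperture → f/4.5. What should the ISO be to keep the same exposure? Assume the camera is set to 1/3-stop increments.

ISO 10000

Shutter speed: 1/20 → 1/25 → 1/30 → 1/40 → 1/50 — 1 1/3 stops faster (darker).
Aperture: f/13 → f/11 → f/10 → f/9 → f/8 → f/7.1 → f/6.3 → f/5.6 → f/5 → f/4.5 — 3 stops larger aperture (brighter).
Net change so far: 1 2/3 stops brighter. Offset with the ISO: 32000 → 25600 → 20000 → 16000 → 12800 → 10000.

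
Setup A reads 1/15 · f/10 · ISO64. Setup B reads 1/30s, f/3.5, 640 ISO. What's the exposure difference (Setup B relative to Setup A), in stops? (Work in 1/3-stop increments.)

Aperture: f/10 → f/9 → f/8 → f/7.1 → f/6.3 → f/5.6 → f/5 → f/4.5 → f/4 → f/3.5 — 3 stops wider (brighter).
Shutter speed: 1/15 → 1/20 → 1/25 → 1/30 — 1 stop faster (darker).
ISO: 64 → 80 → 100 → 125 → 160 → 200 → 250 → 320 → 400 → 500 → 640 — 3 1/3 stops higher (brighter).
Net: +3 −1 +3 1/3 = +5 1/3 stops.

5 1/3 stops brighter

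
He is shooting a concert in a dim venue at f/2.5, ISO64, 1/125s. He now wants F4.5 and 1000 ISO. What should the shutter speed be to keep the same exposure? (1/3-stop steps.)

1/640s

Aperture: f/2.5 → f/2.8 → f/3.2 → f/3.5 → f/4 → f/4.5 — 1 2/3 stops stopped down (darker).
ISO: 64 → 80 → 100 → 125 → 160 → 200 → 250 → 320 → 400 → 500 → 640 → 800 → 1000 — 4 stops raised (brighter).
Net change so far: 2 1/3 stops brighter. Offset with the shutter speed: 1/125 → 1/160 → 1/200 → 1/250 → 1/320 → 1/400 → 1/500 → 1/640.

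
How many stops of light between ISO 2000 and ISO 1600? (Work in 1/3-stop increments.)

2000 → 1600 — count the steps: 1 third-stops = 1/3 stop.

1/3 stop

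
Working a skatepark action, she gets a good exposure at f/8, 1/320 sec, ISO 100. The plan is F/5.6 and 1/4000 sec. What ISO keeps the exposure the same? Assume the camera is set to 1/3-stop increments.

Aperture: f/8 → f/7.1 → f/6.3 → f/5.6 — 1 stop larger aperture (brighter).
Shutter speed: 1/320 → 1/400 → 1/500 → 1/640 → 1/800 → 1/1000 → 1/1250 → 1/1600 → 1/2000 → 1/2500 → 1/3200 → 1/4000 — 3 2/3 stops faster (darker).
Net change so far: 2 2/3 stops darker. Offset with the ISO: 100 → 125 → 160 → 200 → 250 → 320 → 400 → 500 → 640.

ISO 640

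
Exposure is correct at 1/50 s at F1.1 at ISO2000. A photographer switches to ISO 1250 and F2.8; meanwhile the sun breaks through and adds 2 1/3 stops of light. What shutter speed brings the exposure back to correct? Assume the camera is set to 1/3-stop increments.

Scene light: 2 1/3 stops brighter.
ISO: 2000 → 1600 → 1250 — 2/3 stop lower (darker).
Aperture: f/1.1 → f/1.2 → f/1.4 → f/1.6 → f/1.8 → f/2 → f/2.2 → f/2.5 → f/2.8 — 2 2/3 stops narrower (darker).
Net so far: 1 stop darker. Shutter speed: 1/50 → 1/40 → 1/30 → 1/25.

1/25s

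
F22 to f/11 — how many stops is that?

f/22 → f/16 → f/11 — count the steps: 2 stops.

2 stops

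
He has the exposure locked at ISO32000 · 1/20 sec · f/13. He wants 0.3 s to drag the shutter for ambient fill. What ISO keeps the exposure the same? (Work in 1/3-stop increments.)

Shutter speed: 1/20 → 1/15 → 1/13 → 1/10 → 1/8 → 1/6 → 1/5 → 1/4 → 0.3 — 2 2/3 stops longer (brighter).
Need 2 2/3 stops darker from the ISO: 32000 → 25600 → 20000 → 16000 → 12800 → 10000 → 8000 → 6400 → 5000.

ISO 5000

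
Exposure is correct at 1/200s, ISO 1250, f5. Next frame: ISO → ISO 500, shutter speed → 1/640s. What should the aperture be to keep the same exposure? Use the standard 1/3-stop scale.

ISO: 1250 → 1000 → 800 → 640 → 500 — 1 1/3 stops dropped (darker).
Shutter speed: 1/200 → 1/250 → 1/320 → 1/400 → 1/500 → 1/640 — 1 2/3 stops faster (darker).
Net change so far: 3 stops darker. Offset with the aperture: f/5 → f/4.5 → f/4 → f/3.5 → f/3.2 → f/2.8 → f/2.5 → f/2.2 → f/2 → f/1.8.

f/1.8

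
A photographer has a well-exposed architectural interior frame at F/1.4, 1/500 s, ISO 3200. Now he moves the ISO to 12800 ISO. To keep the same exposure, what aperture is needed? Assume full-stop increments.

ISO: 3200 → 6400 → 12800 — 2 stops raised (brighter).
Need 2 stops darker from the aperture: f/1.4 → f/2 → f/2.8.

f/2.8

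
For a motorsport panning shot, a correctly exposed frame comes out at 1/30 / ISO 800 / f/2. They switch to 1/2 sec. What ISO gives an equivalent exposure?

Shutter speed: 1/30 → 1/15 → 1/8 → 1/4 → 1/2 — 4 stops longer (brighter).
Need 4 stops darker from the ISO: 800 → 400 → 200 → 100 → 50.

ISO 50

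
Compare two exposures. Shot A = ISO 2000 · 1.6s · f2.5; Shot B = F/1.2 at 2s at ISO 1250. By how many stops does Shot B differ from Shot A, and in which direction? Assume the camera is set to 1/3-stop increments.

1 2/3 stops brighter

Aperture: f/2.5 → f/2.2 → f/2 → f/1.8 → f/1.6 → f/1.4 → f/1.2 — 2 stops opened up (brighter).
Shutter speed: 1.6 → 2 — 1/3 stop longer (brighter).
ISO: 2000 → 1600 → 1250 — 2/3 stop lower (darker).
Net: +2 +1/3 −2/3 = +1 2/3 stops.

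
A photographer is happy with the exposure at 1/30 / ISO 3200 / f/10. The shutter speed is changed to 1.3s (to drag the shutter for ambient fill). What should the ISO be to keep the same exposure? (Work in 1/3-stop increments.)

ISO 80

Shutter speed: 1/30 → 1/25 → 1/20 → 1/15 → 1/13 → 1/10 → 1/8 → 1/6 → 1/5 → 1/4 → 0.3 → 0.4 → 0.5 → 0.6 → 0.8 → 1 → 1.3 — 5 1/3 stops longer (brighter).
Need 5 1/3 stops darker from the ISO: 3200 → 2500 → 2000 → 1600 → 1250 → 1000 → 800 → 640 → 500 → 400 → 320 → 250 → 200 → 160 → 125 → 100 → 80.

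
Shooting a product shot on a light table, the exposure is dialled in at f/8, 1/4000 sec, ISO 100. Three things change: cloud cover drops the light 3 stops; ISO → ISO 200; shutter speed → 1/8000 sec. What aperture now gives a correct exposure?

f/2.8

Scene light: 3 stops darker.
ISO: 100 → 200 — 1 stop raised (brighter).
Shutter speed: 1/4000 → 1/8000 — 1 stop shorter (darker).
Net so far: 3 stops darker. Aperture: f/8 → f/5.6 → f/4 → f/2.8.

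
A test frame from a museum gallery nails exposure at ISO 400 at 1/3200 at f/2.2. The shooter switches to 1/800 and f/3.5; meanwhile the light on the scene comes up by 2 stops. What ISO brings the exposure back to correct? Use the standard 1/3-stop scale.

Scene light: 2 stops brighter.
Shutter speed: 1/3200 → 1/2500 → 1/2000 → 1/1600 → 1/1250 → 1/1000 → 1/800 — 2 stops slower (brighter).
Aperture: f/2.2 → f/2.5 → f/2.8 → f/3.2 → f/3.5 — 1 1/3 stops narrower (darker).
Net so far: 2 2/3 stops brighter. ISO: 400 → 320 → 250 → 200 → 160 → 125 → 100 → 80 → 64.

ISO 64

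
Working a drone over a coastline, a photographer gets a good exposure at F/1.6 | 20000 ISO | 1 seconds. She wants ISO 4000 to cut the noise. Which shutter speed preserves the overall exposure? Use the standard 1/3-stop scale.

ISO: 20000 → 16000 → 12800 → 10000 → 8000 → 6400 → 5000 → 4000 — 2 1/3 stops dropped (darker).
Need 2 1/3 stops brighter from the shutter speed: 1 → 1.3 → 1.6 → 2 → 2.5 → 3.2 → 4 → 5.

5 s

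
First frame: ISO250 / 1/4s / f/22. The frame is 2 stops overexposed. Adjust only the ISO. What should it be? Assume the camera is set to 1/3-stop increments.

Overexposed by 2 stops → need 2 stops darker.
ISO: 250 → 200 → 160 → 125 → 100 → 80 → 64.

ISO 64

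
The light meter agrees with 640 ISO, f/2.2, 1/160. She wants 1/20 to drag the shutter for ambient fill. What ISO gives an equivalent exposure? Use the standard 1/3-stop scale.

ISO 80

Shutter speed: 1/160 → 1/125 → 1/100 → 1/80 → 1/60 → 1/50 → 1/40 → 1/30 → 1/25 → 1/20 — 3 stops slower (brighter).
Need 3 stops darker from the ISO: 640 → 500 → 400 → 320 → 250 → 200 → 160 → 125 → 100 → 80.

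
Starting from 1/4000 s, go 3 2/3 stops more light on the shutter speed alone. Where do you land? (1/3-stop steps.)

1/320s

Shutter speed: 1/4000 → 1/3200 → 1/2500 → 1/2000 → 1/1600 → 1/1250 → 1/1000 → 1/800 → 1/640 → 1/500 → 1/400 → 1/320 — 3 2/3 stops slower (brighter).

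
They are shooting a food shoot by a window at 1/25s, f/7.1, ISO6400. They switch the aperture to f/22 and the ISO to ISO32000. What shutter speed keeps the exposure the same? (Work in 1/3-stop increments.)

1/13s

Aperture: f/7.1 → f/8 → f/9 → f/10 → f/11 → f/13 → f/14 → f/16 → f/18 → f/20 → f/22 — 3 1/3 stops smaller aperture (darker).
ISO: 6400 → 8000 → 10000 → 12800 → 16000 → 20000 → 25600 → 32000 — 2 1/3 stops higher (brighter).
Net change so far: 1 stop darker. Offset with the shutter speed: 1/25 → 1/20 → 1/15 → 1/13.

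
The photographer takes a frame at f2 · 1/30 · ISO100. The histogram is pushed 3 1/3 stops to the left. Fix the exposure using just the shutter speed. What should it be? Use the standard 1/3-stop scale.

0.3 s

Underexposed by 3 1/3 stops → need 3 1/3 stops brighter.
Shutter speed: 1/30 → 1/25 → 1/20 → 1/15 → 1/13 → 1/10 → 1/8 → 1/6 → 1/5 → 1/4 → 0.3.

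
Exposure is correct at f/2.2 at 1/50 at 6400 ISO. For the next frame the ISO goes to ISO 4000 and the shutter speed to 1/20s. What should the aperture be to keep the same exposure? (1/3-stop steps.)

ISO: 6400 → 5000 → 4000 — 2/3 stop dropped (darker).
Shutter speed: 1/50 → 1/40 → 1/30 → 1/25 → 1/20 — 1 1/3 stops longer (brighter).
Net change so far: 2/3 stop brighter. Offset with the aperture: f/2.2 → f/2.5 → f/2.8.

f/2.8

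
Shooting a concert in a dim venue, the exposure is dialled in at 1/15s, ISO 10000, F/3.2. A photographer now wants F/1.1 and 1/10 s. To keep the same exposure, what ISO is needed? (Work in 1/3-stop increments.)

Aperture: f/3.2 → f/2.8 → f/2.5 → f/2.2 → f/2 → f/1.8 → f/1.6 → f/1.4 → f/1.2 → f/1.1 — 3 stops opened up (brighter).
Shutter speed: 1/15 → 1/13 → 1/10 — 2/3 stop longer (brighter).
Net change so far: 3 2/3 stops brighter. Offset with the ISO: 10000 → 8000 → 6400 → 5000 → 4000 → 3200 → 2500 → 2000 → 1600 → 1250 → 1000 → 800.

ISO 800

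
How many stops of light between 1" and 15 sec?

4 stops

1 → 2 → 4 → 8 → 15 — count the steps: 4 stops.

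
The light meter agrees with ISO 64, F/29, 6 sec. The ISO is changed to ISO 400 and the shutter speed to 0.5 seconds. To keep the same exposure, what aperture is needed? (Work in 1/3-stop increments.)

f/20

ISO: 64 → 80 → 100 → 125 → 160 → 200 → 250 → 320 → 400 — 2 2/3 stops higher (brighter).
Shutter speed: 6 → 5 → 4 → 3.2 → 2.5 → 2 → 1.6 → 1.3 → 1 → 0.8 → 0.6 → 0.5 — 3 2/3 stops faster (darker).
Net change so far: 1 stop darker. Offset with the aperture: f/29 → f/25 → f/22 → f/20.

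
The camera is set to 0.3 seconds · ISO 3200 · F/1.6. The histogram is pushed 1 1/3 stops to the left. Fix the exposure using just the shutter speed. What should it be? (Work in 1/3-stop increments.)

Underexposed by 1 1/3 stops → need 1 1/3 stops brighter.
Shutter speed: 0.3 → 0.4 → 0.5 → 0.6 → 0.8.

0.8 s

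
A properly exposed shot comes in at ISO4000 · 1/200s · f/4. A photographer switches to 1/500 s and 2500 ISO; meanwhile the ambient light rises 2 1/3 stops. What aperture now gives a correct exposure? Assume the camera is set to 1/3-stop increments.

Scene light: 2 1/3 stops brighter.
Shutter speed: 1/200 → 1/250 → 1/320 → 1/400 → 1/500 — 1 1/3 stops faster (darker).
ISO: 4000 → 3200 → 2500 — 2/3 stop lower (darker).
Net so far: 1/3 stop brighter. Aperture: f/4 → f/4.5.

f/4.5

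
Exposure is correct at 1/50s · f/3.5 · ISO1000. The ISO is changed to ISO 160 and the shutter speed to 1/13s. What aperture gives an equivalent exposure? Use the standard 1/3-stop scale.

ISO: 1000 → 800 → 640 → 500 → 400 → 320 → 250 → 200 → 160 — 2 2/3 stops lower (darker).
Shutter speed: 1/50 → 1/40 → 1/30 → 1/25 → 1/20 → 1/15 → 1/13 — 2 stops slower (brighter).
Net change so far: 2/3 stop darker. Offset with the aperture: f/3.5 → f/3.2 → f/2.8.

f/2.8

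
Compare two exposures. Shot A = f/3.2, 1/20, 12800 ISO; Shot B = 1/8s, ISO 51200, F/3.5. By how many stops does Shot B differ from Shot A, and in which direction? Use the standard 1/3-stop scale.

Aperture: f/3.2 → f/3.5 — 1/3 stop stopped down (darker).
Shutter speed: 1/20 → 1/15 → 1/13 → 1/10 → 1/8 — 1 1/3 stops longer (brighter).
ISO: 12800 → 16000 → 20000 → 25600 → 32000 → 40000 → 51200 — 2 stops higher (brighter).
Net: −1/3 +1 1/3 +2 = +3 stops.

3 stops brighter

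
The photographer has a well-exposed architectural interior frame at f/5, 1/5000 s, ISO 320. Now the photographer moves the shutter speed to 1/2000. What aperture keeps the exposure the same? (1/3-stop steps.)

Shutter speed: 1/5000 → 1/4000 → 1/3200 → 1/2500 → 1/2000 — 1 1/3 stops slower (brighter).
Need 1 1/3 stops darker from the aperture: f/5 → f/5.6 → f/6.3 → f/7.1 → f/8.

f/8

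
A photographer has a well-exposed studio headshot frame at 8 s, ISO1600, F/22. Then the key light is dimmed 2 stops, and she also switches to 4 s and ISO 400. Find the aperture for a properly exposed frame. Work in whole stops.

f/4

Scene light: 2 stops darker.
Shutter speed: 8 → 4 — 1 stop shorter (darker).
ISO: 1600 → 800 → 400 — 2 stops lower (darker).
Net so far: 5 stops darker. Aperture: f/22 → f/16 → f/11 → f/8 → f/5.6 → f/4.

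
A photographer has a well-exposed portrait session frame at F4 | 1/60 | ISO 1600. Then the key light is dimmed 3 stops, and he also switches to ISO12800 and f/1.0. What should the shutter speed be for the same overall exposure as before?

1/1000s

Scene light: 3 stops darker.
ISO: 1600 → 3200 → 6400 → 12800 — 3 stops raised (brighter).
Aperture: f/4 → f/2.8 → f/2 → f/1.4 → f/1.0 — 4 stops larger aperture (brighter).
Net so far: 4 stops brighter. Shutter speed: 1/60 → 1/125 → 1/250 → 1/500 → 1/1000.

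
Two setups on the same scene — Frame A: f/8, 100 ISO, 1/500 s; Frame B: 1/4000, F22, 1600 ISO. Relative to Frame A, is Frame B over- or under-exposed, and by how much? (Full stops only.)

Aperture: f/8 → f/11 → f/16 → f/22 — 3 stops narrower (darker).
Shutter speed: 1/500 → 1/1000 → 1/2000 → 1/4000 — 3 stops faster (darker).
ISO: 100 → 200 → 400 → 800 → 1600 — 4 stops raised (brighter).
Net: −3 −3 +4 = −2 stops.

2 stops darker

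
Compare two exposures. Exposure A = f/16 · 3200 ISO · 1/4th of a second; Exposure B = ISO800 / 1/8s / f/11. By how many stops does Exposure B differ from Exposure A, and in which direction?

2 stops darker

Aperture: f/16 → f/11 — 1 stop larger aperture (brighter).
Shutter speed: 1/4 → 1/8 — 1 stop faster (darker).
ISO: 3200 → 1600 → 800 — 2 stops lower (darker).
Net: +1 −1 −2 = −2 stops.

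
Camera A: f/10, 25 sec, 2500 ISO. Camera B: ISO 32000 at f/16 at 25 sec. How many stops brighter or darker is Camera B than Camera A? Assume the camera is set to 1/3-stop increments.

Aperture: f/10 → f/11 → f/13 → f/14 → f/16 — 1 1/3 stops narrower (darker).
Shutter speed: unchanged.
ISO: 2500 → 3200 → 4000 → 5000 → 6400 → 8000 → 10000 → 12800 → 16000 → 20000 → 25600 → 32000 — 3 2/3 stops raised (brighter).
Net: −1 1/3 +3 2/3 = +2 1/3 stops.

2 1/3 stops brighter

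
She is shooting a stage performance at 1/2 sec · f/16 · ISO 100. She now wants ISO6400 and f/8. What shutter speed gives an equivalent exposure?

ISO: 100 → 200 → 400 → 800 → 1600 → 3200 → 6400 — 6 stops higher (brighter).
Aperture: f/16 → f/11 → f/8 — 2 stops wider (brighter).
Net change so far: 8 stops brighter. Offset with the shutter speed: 1/2 → 1/4 → 1/8 → 1/15 → 1/30 → 1/60 → 1/125 → 1/250 → 1/500.

1/500s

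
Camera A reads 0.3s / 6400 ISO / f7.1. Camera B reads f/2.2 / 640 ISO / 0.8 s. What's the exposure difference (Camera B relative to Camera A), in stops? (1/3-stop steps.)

1 1/3 stops brighter

Aperture: f/7.1 → f/6.3 → f/5.6 → f/5 → f/4.5 → f/4 → f/3.5 → f/3.2 → f/2.8 → f/2.5 → f/2.2 — 3 1/3 stops opened up (brighter).
Shutter speed: 0.3 → 0.4 → 0.5 → 0.6 → 0.8 — 1 1/3 stops slower (brighter).
ISO: 6400 → 5000 → 4000 → 3200 → 2500 → 2000 → 1600 → 1250 → 1000 → 800 → 640 — 3 1/3 stops lower (darker).
Net: +3 1/3 +1 1/3 −3 1/3 = +1 1/3 stops.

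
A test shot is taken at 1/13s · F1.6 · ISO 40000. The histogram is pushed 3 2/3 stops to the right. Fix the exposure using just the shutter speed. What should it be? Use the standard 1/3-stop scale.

Overexposed by 3 2/3 stops → need 3 2/3 stops darker.
Shutter speed: 1/13 → 1/15 → 1/20 → 1/25 → 1/30 → 1/40 → 1/50 → 1/60 → 1/80 → 1/100 → 1/125 → 1/160.

1/160s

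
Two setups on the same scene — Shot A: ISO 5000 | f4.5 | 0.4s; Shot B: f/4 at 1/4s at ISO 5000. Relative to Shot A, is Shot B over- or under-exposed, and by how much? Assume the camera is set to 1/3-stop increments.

Aperture: f/4.5 → f/4 — 1/3 stop opened up (brighter).
Shutter speed: 0.4 → 0.3 → 1/4 — 2/3 stop faster (darker).
ISO: unchanged.
Net: +1/3 −2/3 = −1/3 stops.

1/3 stop darker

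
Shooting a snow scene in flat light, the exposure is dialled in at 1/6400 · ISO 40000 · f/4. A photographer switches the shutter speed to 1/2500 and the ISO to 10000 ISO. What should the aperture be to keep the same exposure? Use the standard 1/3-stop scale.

f/3.2

Shutter speed: 1/6400 → 1/5000 → 1/4000 → 1/3200 → 1/2500 — 1 1/3 stops slower (brighter).
ISO: 40000 → 32000 → 25600 → 20000 → 16000 → 12800 → 10000 — 2 stops lower (darker).
Net change so far: 2/3 stop darker. Offset with the aperture: f/4 → f/3.5 → f/3.2.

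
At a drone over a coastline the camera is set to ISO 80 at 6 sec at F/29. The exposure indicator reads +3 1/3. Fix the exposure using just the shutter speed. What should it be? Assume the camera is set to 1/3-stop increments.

0.6 s

Overexposed by 3 1/3 stops → need 3 1/3 stops darker.
Shutter speed: 6 → 5 → 4 → 3.2 → 2.5 → 2 → 1.6 → 1.3 → 1 → 0.8 → 0.6.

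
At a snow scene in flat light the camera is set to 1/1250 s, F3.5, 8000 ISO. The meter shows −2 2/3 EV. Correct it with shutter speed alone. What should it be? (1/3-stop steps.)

1/200s

Underexposed by 2 2/3 stops → need 2 2/3 stops brighter.
Shutter speed: 1/1250 → 1/1000 → 1/800 → 1/640 → 1/500 → 1/400 → 1/320 → 1/250 → 1/200.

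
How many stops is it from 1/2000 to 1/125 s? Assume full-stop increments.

1/2000 → 1/1000 → 1/500 → 1/250 → 1/125 — count the steps: 4 stops.

4 stops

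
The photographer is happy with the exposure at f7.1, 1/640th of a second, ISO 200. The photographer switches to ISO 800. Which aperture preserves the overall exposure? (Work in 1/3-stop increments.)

ISO: 200 → 250 → 320 → 400 → 500 → 640 → 800 — 2 stops raised (brighter).
Need 2 stops darker from the aperture: f/7.1 → f/8 → f/9 → f/10 → f/11 → f/13 → f/14.

f/14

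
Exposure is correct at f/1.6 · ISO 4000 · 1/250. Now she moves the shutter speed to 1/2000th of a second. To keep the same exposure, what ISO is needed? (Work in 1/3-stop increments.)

Shutter speed: 1/250 → 1/320 → 1/400 → 1/500 → 1/640 → 1/800 → 1/1000 → 1/1250 → 1/1600 → 1/2000 — 3 stops faster (darker).
Need 3 stops brighter from the ISO: 4000 → 5000 → 6400 → 8000 → 10000 → 12800 → 16000 → 20000 → 25600 → 32000.

ISO 32000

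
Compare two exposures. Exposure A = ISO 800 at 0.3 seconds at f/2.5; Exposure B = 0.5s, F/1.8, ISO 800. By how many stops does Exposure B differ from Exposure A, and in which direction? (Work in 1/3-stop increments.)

1 2/3 stops brighter

Aperture: f/2.5 → f/2.2 → f/2 → f/1.8 — 1 stop wider (brighter).
Shutter speed: 0.3 → 0.4 → 0.5 — 2/3 stop longer (brighter).
ISO: unchanged.
Net: +1 +2/3 = +1 2/3 stops.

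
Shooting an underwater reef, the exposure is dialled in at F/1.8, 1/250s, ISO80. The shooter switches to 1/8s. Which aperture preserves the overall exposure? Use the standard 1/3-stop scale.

f/10

Shutter speed: 1/250 → 1/200 → 1/160 → 1/125 → 1/100 → 1/80 → 1/60 → 1/50 → 1/40 → 1/30 → 1/25 → 1/20 → 1/15 → 1/13 → 1/10 → 1/8 — 5 stops slower (brighter).
Need 5 stops darker from the aperture: f/1.8 → f/2 → f/2.2 → f/2.5 → f/2.8 → f/3.2 → f/3.5 → f/4 → f/4.5 → f/5 → f/5.6 → f/6.3 → f/7.1 → f/8 → f/9 → f/10.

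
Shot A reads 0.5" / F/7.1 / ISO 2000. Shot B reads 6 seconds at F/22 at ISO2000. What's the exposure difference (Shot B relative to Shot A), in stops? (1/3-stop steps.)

Aperture: f/7.1 → f/8 → f/9 → f/10 → f/11 → f/13 → f/14 → f/16 → f/18 → f/20 → f/22 — 3 1/3 stops narrower (darker).
Shutter speed: 0.5 → 0.6 → 0.8 → 1 → 1.3 → 1.6 → 2 → 2.5 → 3.2 → 4 → 5 → 6 — 3 2/3 stops slower (brighter).
ISO: unchanged.
Net: −3 1/3 +3 2/3 = +1/3 stops.

1/3 stop brighter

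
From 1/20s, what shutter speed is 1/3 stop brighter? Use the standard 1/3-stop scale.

Shutter speed: 1/20 → 1/15 — 1/3 stop slower (brighter).

1/15s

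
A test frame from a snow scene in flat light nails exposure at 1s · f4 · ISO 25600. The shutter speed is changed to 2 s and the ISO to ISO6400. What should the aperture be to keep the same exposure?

Shutter speed: 1 → 2 — 1 stop longer (brighter).
ISO: 25600 → 12800 → 6400 — 2 stops lower (darker).
Net change so far: 1 stop darker. Offset with the aperture: f/4 → f/2.8.

f/2.8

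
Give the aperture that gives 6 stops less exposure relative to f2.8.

Aperture: f/2.8 → f/4 → f/5.6 → f/8 → f/11 → f/16 → f/22 — 6 stops smaller aperture (darker).

f/22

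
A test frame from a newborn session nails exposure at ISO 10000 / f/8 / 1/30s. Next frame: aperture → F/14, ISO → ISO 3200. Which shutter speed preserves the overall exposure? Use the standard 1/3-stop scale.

Aperture: f/8 → f/9 → f/10 → f/11 → f/13 → f/14 — 1 2/3 stops stopped down (darker).
ISO: 10000 → 8000 → 6400 → 5000 → 4000 → 3200 — 1 2/3 stops lower (darker).
Net change so far: 3 1/3 stops darker. Offset with the shutter speed: 1/30 → 1/25 → 1/20 → 1/15 → 1/13 → 1/10 → 1/8 → 1/6 → 1/5 → 1/4 → 0.3.

0.3 s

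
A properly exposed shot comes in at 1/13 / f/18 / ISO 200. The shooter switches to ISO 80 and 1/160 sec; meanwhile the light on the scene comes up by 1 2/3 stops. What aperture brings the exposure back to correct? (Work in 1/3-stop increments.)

f/5.6

Scene light: 1 2/3 stops brighter.
ISO: 200 → 160 → 125 → 100 → 80 — 1 1/3 stops lower (darker).
Shutter speed: 1/13 → 1/15 → 1/20 → 1/25 → 1/30 → 1/40 → 1/50 → 1/60 → 1/80 → 1/100 → 1/125 → 1/160 — 3 2/3 stops shorter (darker).
Net so far: 3 1/3 stops darker. Aperture: f/18 → f/16 → f/14 → f/13 → f/11 → f/10 → f/9 → f/8 → f/7.1 → f/6.3 → f/5.6.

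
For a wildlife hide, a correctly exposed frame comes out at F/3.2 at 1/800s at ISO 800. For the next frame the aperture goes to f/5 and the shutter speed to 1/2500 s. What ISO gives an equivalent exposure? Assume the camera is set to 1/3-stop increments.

Aperture: f/3.2 → f/3.5 → f/4 → f/4.5 → f/5 — 1 1/3 stops narrower (darker).
Shutter speed: 1/800 → 1/1000 → 1/1250 → 1/1600 → 1/2000 → 1/2500 — 1 2/3 stops shorter (darker).
Net change so far: 3 stops darker. Offset with the ISO: 800 → 1000 → 1250 → 1600 → 2000 → 2500 → 3200 → 4000 → 5000 → 6400.

ISO 6400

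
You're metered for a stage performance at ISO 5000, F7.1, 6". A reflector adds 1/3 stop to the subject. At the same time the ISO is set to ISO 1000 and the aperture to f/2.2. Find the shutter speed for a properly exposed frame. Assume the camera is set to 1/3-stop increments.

2.5 s

Scene light: 1/3 stop brighter.
ISO: 5000 → 4000 → 3200 → 2500 → 2000 → 1600 → 1250 → 1000 — 2 1/3 stops lower (darker).
Aperture: f/7.1 → f/6.3 → f/5.6 → f/5 → f/4.5 → f/4 → f/3.5 → f/3.2 → f/2.8 → f/2.5 → f/2.2 — 3 1/3 stops opened up (brighter).
Net so far: 1 1/3 stops brighter. Shutter speed: 6 → 5 → 4 → 3.2 → 2.5.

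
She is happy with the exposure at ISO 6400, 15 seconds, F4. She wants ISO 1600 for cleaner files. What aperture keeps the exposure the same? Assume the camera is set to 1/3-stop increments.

f/2

ISO: 6400 → 5000 → 4000 → 3200 → 2500 → 2000 → 1600 — 2 stops lower (darker).
Need 2 stops brighter from the aperture: f/4 → f/3.5 → f/3.2 → f/2.8 → f/2.5 → f/2.2 → f/2.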